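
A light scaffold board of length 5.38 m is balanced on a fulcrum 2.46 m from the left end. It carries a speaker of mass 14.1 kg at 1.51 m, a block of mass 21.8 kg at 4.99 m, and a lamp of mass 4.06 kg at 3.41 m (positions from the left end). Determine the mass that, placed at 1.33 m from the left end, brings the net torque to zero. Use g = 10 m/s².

m ≈ 40.4 kg

Take moments about the fulcrum (at 2.46 m from the left end).
Speaker: 14.1 × 10 = 141 N down at 1.51 m → arm 0.95 m, τ = 141 × 0.95 = 133.9 N·m counterclockwise.
Block: 21.8 × 10 = 218 N down at 4.99 m → arm 2.53 m, τ = 218 × 2.53 = 551.5 N·m clockwise.
Lamp: 4.06 × 10 = 40.6 N down at 3.41 m → arm 0.95 m, τ = 40.6 × 0.95 = 38.57 N·m clockwise.
Net moment of known loads = 456.2 N·m clockwise.
An unknown mass m at 1.33 m has arm 1.13 m; its moment is m·g·1.13 counterclockwise.
Στ = 0 ⇒ m × 10 × 1.13 = 456.2 ⇒ m = 456.2 / (10 × 1.13) = 40.4 kg.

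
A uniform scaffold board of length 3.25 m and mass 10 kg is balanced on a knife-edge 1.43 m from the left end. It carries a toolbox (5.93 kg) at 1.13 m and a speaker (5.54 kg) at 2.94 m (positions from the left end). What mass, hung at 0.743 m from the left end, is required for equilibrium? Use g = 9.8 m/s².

m ≈ 12.4 kg

Choose the knife-edge (at 1.43 m from the left end) as the axis so the support reaction has zero arm there.
Beam weight: 10 × 9.8 = 98 N down at 1.625 m → arm 0.195 m, τ = 98 × 0.195 = 19.11 N·m clockwise.
Toolbox: 5.93 × 9.8 = 58.11 N down at 1.13 m → arm 0.3 m, τ = 58.11 × 0.3 = 17.43 N·m counterclockwise.
Speaker: 5.54 × 9.8 = 54.29 N down at 2.94 m → arm 1.51 m, τ = 54.29 × 1.51 = 81.98 N·m clockwise.
Net moment of known loads = 83.66 N·m clockwise.
An unknown mass m at 0.743 m has arm 0.687 m; its moment is m·g·0.687 counterclockwise.
Στ = 0 ⇒ m × 9.8 × 0.687 = 83.66 ⇒ m = 83.66 / (9.8 × 0.687) = 12.4 kg.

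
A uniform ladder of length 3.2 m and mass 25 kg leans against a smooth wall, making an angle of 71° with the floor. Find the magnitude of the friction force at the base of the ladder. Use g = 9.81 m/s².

Taking torques about the foot of the ladder:
Ladder weight 25×9.81 = 245.2 N acts at 1.6 m along the ladder; its horizontal arm is 1.6·cos71° = 0.5209 m → τ = 127.7 N·m clockwise.
Wall normal N acts horizontally at the top; its moment arm is the height L sinθ = 3.2·sin71° = 3.026 m, counterclockwise.
Στ = 0 ⇒ N × 3.026 = 127.7 ⇒ N = 42.2 N.
ΣFx = 0: friction at the foot balances the wall's push, so f = N_wall = 42.2 N.

f ≈ 42.2 N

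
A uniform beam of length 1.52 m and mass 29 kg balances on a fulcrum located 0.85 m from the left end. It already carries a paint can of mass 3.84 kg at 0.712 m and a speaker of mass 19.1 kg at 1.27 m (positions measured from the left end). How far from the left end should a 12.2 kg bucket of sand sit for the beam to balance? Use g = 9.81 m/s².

About the fulcrum (at 0.85 m from the left end):
Beam weight: 29 × 9.81 = 284.5 N down at 0.76 m → arm 0.09 m, τ = 284.5 × 0.09 = 25.61 N·m counterclockwise.
Paint can: 3.84 × 9.81 = 37.67 N down at 0.712 m → arm 0.138 m, τ = 37.67 × 0.138 = 5.198 N·m counterclockwise.
Speaker: 19.1 × 9.81 = 187.4 N down at 1.27 m → arm 0.42 m, τ = 187.4 × 0.42 = 78.71 N·m clockwise.
Net moment of existing loads = 47.9 N·m clockwise.
The bucket of sand weighs 12.2 × 9.81 = 119.7 N and must supply an equal counterclockwise moment, so its lever arm about the fulcrum is 47.9 / 119.7 = 0.4 m.
That puts it at 0.85 − 0.4 = 0.45 m from the left end.

x ≈ 0.45 m from the left end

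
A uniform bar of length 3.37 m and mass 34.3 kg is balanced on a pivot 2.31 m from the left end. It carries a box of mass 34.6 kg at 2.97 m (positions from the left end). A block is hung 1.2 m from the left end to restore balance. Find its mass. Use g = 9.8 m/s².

m ≈ 1.26 kg

Taking torques about the pivot (at 2.31 m from the left end):
Beam weight: 34.3 × 9.8 = 336.1 N down at 1.685 m → arm 0.625 m, τ = 336.1 × 0.625 = 210.1 N·m counterclockwise.
Box: 34.6 × 9.8 = 339.1 N down at 2.97 m → arm 0.66 m, τ = 339.1 × 0.66 = 223.8 N·m clockwise.
Net moment of known loads = 13.7 N·m clockwise.
An unknown mass m at 1.2 m has arm 1.11 m; its moment is m·g·1.11 counterclockwise.
Setting net torque to zero: m × 9.8 × 1.11 = 13.7 → m = 13.7 / (9.8 × 1.11) = 1.26 kg.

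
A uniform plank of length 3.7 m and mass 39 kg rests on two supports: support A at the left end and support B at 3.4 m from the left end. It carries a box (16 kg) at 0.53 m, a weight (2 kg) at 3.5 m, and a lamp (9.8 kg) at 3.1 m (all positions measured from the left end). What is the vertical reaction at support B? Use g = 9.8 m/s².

Taking torques about support A:
Beam weight: 39 × 9.8 = 382.2 N down at 1.85 m → arm 1.85 m, τ = 382.2 × 1.85 = 707.1 N·m clockwise.
Box: 16 × 9.8 = 156.8 N down at 0.53 m → arm 0.53 m, τ = 156.8 × 0.53 = 83.1 N·m clockwise.
Weight: 2 × 9.8 = 19.6 N down at 3.5 m → arm 3.5 m, τ = 19.6 × 3.5 = 68.6 N·m clockwise.
Lamp: 9.8 × 9.8 = 96.04 N down at 3.1 m → arm 3.1 m, τ = 96.04 × 3.1 = 297.7 N·m clockwise.
Net load moment about support A = 1156 N·m clockwise.
Reaction R at support B is upward at 3.4 m, arm 3.4 m → moment R × 3.4 counterclockwise.
Balancing moments: R × 3.4 = 1156, giving R = 340 N.

R_B ≈ 340 N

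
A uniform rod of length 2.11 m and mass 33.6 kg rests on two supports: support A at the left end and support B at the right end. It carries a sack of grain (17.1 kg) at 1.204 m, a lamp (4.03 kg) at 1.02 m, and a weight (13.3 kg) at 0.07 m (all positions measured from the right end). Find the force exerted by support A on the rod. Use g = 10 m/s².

Take moments about support B.
Beam weight: 33.6 × 10 = 336 N down at 1.055 m → arm 1.055 m, τ = 336 × 1.055 = 354.5 N·m counterclockwise.
Sack of grain: 17.1 × 10 = 171 N down at 1.204 m → arm 1.204 m, τ = 171 × 1.204 = 205.9 N·m counterclockwise.
Lamp: 4.03 × 10 = 40.3 N down at 1.02 m → arm 1.02 m, τ = 40.3 × 1.02 = 41.11 N·m counterclockwise.
Weight: 13.3 × 10 = 133 N down at 0.07 m → arm 0.07 m, τ = 133 × 0.07 = 9.31 N·m counterclockwise.
Net load moment about support B = 610.8 N·m counterclockwise.
Reaction R at support A is upward at 2.11 m, arm 2.11 m → moment R × 2.11 clockwise.
Στ = 0 ⇒ R × 2.11 = 610.8 ⇒ R = 289 N.

R_A ≈ 289 N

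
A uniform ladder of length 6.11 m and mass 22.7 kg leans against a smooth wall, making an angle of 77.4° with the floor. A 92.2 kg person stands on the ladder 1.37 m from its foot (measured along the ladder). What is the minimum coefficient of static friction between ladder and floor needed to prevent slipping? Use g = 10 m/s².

μ_min ≈ 0.0623

About the foot of the ladder:
Ladder weight 22.7×10 = 227 N acts at 3.055 m along the ladder; its horizontal arm is 3.055·cos77.4° = 0.6664 m → τ = 151.3 N·m clockwise.
Person: 92.2×10 = 922 N at 1.37 m → arm 0.2989 m → τ = 275.6 N·m clockwise.
Wall normal N acts horizontally at the top; its moment arm is the height L sinθ = 6.11·sin77.4° = 5.963 m, counterclockwise.
Στ = 0 ⇒ N × 5.963 = 426.9 ⇒ N = 71.59 N.
ΣFx = 0 ⇒ f = N_wall = 71.59 N. ΣFy = 0 ⇒ N_floor = 1149 N.
μ_min = f / N_floor = 71.59 / 1149 = 0.0623.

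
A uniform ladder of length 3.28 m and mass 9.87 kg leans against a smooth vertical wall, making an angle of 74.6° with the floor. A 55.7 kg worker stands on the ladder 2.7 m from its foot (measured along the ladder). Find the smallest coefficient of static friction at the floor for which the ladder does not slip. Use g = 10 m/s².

μ_min ≈ 0.213

Take moments about the foot of the ladder.
Ladder weight 9.87×10 = 98.7 N acts at 1.64 m along the ladder; its horizontal arm is 1.64·cos74.6° = 0.4355 m → τ = 42.98 N·m clockwise.
Worker: 55.7×10 = 557 N at 2.7 m → arm 0.717 m → τ = 399.4 N·m clockwise.
Wall normal N acts horizontally at the top; its moment arm is the height L sinθ = 3.28·sin74.6° = 3.162 m, counterclockwise.
For rotational equilibrium, N × 3.162 = 442.4, so N = 139.9 N.
ΣFx = 0 ⇒ f = N_wall = 139.9 N. ΣFy = 0 ⇒ N_floor = 655.7 N.
μ_min = f / N_floor = 139.9 / 655.7 = 0.213.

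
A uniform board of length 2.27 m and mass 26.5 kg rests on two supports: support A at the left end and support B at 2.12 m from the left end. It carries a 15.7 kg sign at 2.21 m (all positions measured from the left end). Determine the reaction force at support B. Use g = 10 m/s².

Sum moments about support A (its reaction then has zero moment arm).
Beam weight: 26.5 × 10 = 265 N down at 1.135 m → arm 1.135 m, τ = 265 × 1.135 = 300.8 N·m clockwise.
Sign: 15.7 × 10 = 157 N down at 2.21 m → arm 2.21 m, τ = 157 × 2.21 = 347 N·m clockwise.
Net load moment about support A = 647.8 N·m clockwise.
Reaction R at support B is upward at 2.12 m, arm 2.12 m → moment R × 2.12 counterclockwise.
Στ = 0 ⇒ R × 2.12 = 647.8 ⇒ R = 306 N.

R_B ≈ 306 N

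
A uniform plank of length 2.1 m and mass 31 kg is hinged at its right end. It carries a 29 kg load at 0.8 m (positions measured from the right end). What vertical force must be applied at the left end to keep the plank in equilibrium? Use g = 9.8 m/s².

F ≈ 260 N

Sum moments about the right end (the unknown pivot reaction has zero arm there).
Beam weight: 31 × 9.8 = 303.8 N down at 1.05 m → arm 1.05 m, τ = 303.8 × 1.05 = 319 N·m counterclockwise.
Load: 29 × 9.8 = 284.2 N down at 0.8 m → arm 0.8 m, τ = 284.2 × 0.8 = 227.4 N·m counterclockwise.
Net moment of the loads = 546.4 N·m counterclockwise.
The upward force F acts at the left end, arm 2.1 m, giving F × 2.1 clockwise.
Στ = 0 ⇒ F × 2.1 = 546.4 ⇒ F = 546.4 / 2.1 = 260 N.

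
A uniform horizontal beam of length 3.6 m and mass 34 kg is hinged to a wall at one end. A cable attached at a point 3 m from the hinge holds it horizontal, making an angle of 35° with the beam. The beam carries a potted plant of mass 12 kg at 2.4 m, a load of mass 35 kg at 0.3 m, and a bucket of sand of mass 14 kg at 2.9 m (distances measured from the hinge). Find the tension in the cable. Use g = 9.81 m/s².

Sum moments about the hinge (the unknown hinge reaction has zero arm there).
Beam weight: 34 × 9.81 = 333.5 N down at 1.8 m → arm 1.8 m, τ = 333.5 × 1.8 = 600.3 N·m clockwise.
Potted plant: 12 × 9.81 = 117.7 N down at 2.4 m → arm 2.4 m, τ = 117.7 × 2.4 = 282.5 N·m clockwise.
Load: 35 × 9.81 = 343.4 N down at 0.3 m → arm 0.3 m, τ = 343.4 × 0.3 = 103 N·m clockwise.
Bucket of sand: 14 × 9.81 = 137.3 N down at 2.9 m → arm 2.9 m, τ = 137.3 × 2.9 = 398.2 N·m clockwise.
Total clockwise load moment = 1384 N·m.
The cable tension T acts at 3 m; only its component perpendicular to the beam, T sinθ, produces torque. sin 35° = 0.5736.
Setting net torque to zero: T × 3 × 0.5736 = 1384 → T = 1384 / 1.721 = 804 N.

T ≈ 804 N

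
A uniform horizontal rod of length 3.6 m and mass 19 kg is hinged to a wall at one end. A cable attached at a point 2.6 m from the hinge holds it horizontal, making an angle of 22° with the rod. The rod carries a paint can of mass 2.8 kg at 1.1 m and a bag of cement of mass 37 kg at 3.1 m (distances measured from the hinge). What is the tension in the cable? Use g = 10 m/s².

Take moments about the hinge.
Beam weight: 19 × 10 = 190 N down at 1.8 m → arm 1.8 m, τ = 190 × 1.8 = 342 N·m clockwise.
Paint can: 2.8 × 10 = 28 N down at 1.1 m → arm 1.1 m, τ = 28 × 1.1 = 30.8 N·m clockwise.
Bag of cement: 37 × 10 = 370 N down at 3.1 m → arm 3.1 m, τ = 370 × 3.1 = 1147 N·m clockwise.
Total clockwise load moment = 1520 N·m.
The cable tension T acts at 2.6 m; only its component perpendicular to the rod, T sinθ, produces torque. sin 22° = 0.3746.
Balancing moments: T × 2.6 × 0.3746 = 1520, giving T = 1520 / 0.974 = 1560 N.

T ≈ 1560 N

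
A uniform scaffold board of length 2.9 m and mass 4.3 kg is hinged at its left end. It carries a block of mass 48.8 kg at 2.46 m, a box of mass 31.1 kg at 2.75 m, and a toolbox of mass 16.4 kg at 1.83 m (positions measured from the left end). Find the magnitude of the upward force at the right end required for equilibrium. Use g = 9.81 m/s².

Take moments about the left end.
Beam weight: 4.3 × 9.81 = 42.18 N down at 1.45 m → arm 1.45 m, τ = 42.18 × 1.45 = 61.16 N·m clockwise.
Block: 48.8 × 9.81 = 478.7 N down at 2.46 m → arm 2.46 m, τ = 478.7 × 2.46 = 1178 N·m clockwise.
Box: 31.1 × 9.81 = 305.1 N down at 2.75 m → arm 2.75 m, τ = 305.1 × 2.75 = 839 N·m clockwise.
Toolbox: 16.4 × 9.81 = 160.9 N down at 1.83 m → arm 1.83 m, τ = 160.9 × 1.83 = 294.4 N·m clockwise.
Net moment of the loads = 2373 N·m clockwise.
The upward force F acts at the right end, arm 2.9 m, giving F × 2.9 counterclockwise.
Setting net torque to zero: F × 2.9 = 2373 → F = 2373 / 2.9 = 818 N.

F ≈ 818 N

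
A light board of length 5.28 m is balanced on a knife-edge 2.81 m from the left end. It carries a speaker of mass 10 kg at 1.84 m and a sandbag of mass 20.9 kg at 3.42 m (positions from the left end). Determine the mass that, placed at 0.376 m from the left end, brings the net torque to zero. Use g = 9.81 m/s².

About the knife-edge (at 2.81 m from the left end):
Speaker: 10 × 9.81 = 98.1 N down at 1.84 m → arm 0.97 m, τ = 98.1 × 0.97 = 95.16 N·m counterclockwise.
Sandbag: 20.9 × 9.81 = 205 N down at 3.42 m → arm 0.61 m, τ = 205 × 0.61 = 125 N·m clockwise.
Net moment of known loads = 29.84 N·m clockwise.
An unknown mass m at 0.376 m has arm 2.434 m; its moment is m·g·2.434 counterclockwise.
Balancing moments: m × 9.81 × 2.434 = 29.84, giving m = 29.84 / (9.81 × 2.434) = 1.25 kg.

m ≈ 1.25 kg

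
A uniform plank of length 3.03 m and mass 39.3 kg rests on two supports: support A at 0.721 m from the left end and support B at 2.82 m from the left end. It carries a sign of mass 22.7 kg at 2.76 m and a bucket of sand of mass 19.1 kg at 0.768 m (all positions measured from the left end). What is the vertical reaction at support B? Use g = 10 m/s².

R_B ≈ 373 N

About support A:
Beam weight: 39.3 × 10 = 393 N down at 1.515 m → arm 0.794 m, τ = 393 × 0.794 = 312 N·m clockwise.
Sign: 22.7 × 10 = 227 N down at 2.76 m → arm 2.039 m, τ = 227 × 2.039 = 462.9 N·m clockwise.
Bucket of sand: 19.1 × 10 = 191 N down at 0.768 m → arm 0.047 m, τ = 191 × 0.047 = 8.977 N·m clockwise.
Net load moment about support A = 783.9 N·m clockwise.
Reaction R at support B is upward at 2.82 m, arm 2.099 m → moment R × 2.099 counterclockwise.
For rotational equilibrium, R × 2.099 = 783.9, so R = 373 N.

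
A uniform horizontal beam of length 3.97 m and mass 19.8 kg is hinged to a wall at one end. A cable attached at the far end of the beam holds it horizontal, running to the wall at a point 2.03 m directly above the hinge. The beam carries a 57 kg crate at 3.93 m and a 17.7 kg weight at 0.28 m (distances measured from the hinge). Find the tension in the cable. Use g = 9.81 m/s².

Take moments about the hinge.
Beam weight: 19.8 × 9.81 = 194.2 N down at 1.985 m → arm 1.985 m, τ = 194.2 × 1.985 = 385.5 N·m clockwise.
Crate: 57 × 9.81 = 559.2 N down at 3.93 m → arm 3.93 m, τ = 559.2 × 3.93 = 2198 N·m clockwise.
Weight: 17.7 × 9.81 = 173.6 N down at 0.28 m → arm 0.28 m, τ = 173.6 × 0.28 = 48.61 N·m clockwise.
Total clockwise load moment = 2632 N·m.
The cable tension T acts at 3.97 m; only its component perpendicular to the beam, T sinθ, produces torque. sinθ = h/√(h²+d²) = 2.03/√(2.03²+3.97²) = 0.4553.
Balancing moments: T × 3.97 × 0.4553 = 2632, giving T = 2632 / 1.808 = 1460 N.

T ≈ 1460 N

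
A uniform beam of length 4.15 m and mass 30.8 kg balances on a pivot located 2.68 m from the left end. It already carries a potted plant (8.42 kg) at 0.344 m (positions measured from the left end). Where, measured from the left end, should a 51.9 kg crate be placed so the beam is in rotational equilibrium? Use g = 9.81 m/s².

x ≈ 3.42 m from the left end

Take moments about the pivot (at 2.68 m from the left end).
Beam weight: 30.8 × 9.81 = 302.1 N down at 2.075 m → arm 0.605 m, τ = 302.1 × 0.605 = 182.8 N·m counterclockwise.
Potted plant: 8.42 × 9.81 = 82.6 N down at 0.344 m → arm 2.336 m, τ = 82.6 × 2.336 = 193 N·m counterclockwise.
Net moment of existing loads = 375.8 N·m counterclockwise.
The crate weighs 51.9 × 9.81 = 509.1 N and must supply an equal clockwise moment, so its lever arm about the pivot is 375.8 / 509.1 = 0.738 m.
That puts it at 2.68 + 0.738 = 3.42 m from the left end.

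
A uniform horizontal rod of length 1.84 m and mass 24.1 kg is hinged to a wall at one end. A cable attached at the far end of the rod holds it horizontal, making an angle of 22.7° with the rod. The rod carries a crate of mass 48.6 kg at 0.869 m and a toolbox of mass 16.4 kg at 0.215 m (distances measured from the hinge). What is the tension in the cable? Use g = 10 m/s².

Sum moments about the hinge (the unknown hinge reaction has zero arm there).
Beam weight: 24.1 × 10 = 241 N down at 0.92 m → arm 0.92 m, τ = 241 × 0.92 = 221.7 N·m clockwise.
Crate: 48.6 × 10 = 486 N down at 0.869 m → arm 0.869 m, τ = 486 × 0.869 = 422.3 N·m clockwise.
Toolbox: 16.4 × 10 = 164 N down at 0.215 m → arm 0.215 m, τ = 164 × 0.215 = 35.26 N·m clockwise.
Total clockwise load moment = 679.3 N·m.
The cable tension T acts at 1.84 m; only its component perpendicular to the rod, T sinθ, produces torque. sin 22.7° = 0.3859.
Setting net torque to zero: T × 1.84 × 0.3859 = 679.3 → T = 679.3 / 0.7101 = 957 N.

T ≈ 957 N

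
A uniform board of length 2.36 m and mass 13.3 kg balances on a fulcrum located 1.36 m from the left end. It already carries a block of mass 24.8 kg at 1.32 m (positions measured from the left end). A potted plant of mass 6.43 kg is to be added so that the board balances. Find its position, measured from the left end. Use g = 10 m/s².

Sum moments about the fulcrum (at 1.36 m from the left end) (the support reaction has zero arm there).
Beam weight: 13.3 × 10 = 133 N down at 1.18 m → arm 0.18 m, τ = 133 × 0.18 = 23.94 N·m counterclockwise.
Block: 24.8 × 10 = 248 N down at 1.32 m → arm 0.04 m, τ = 248 × 0.04 = 9.92 N·m counterclockwise.
Net moment of existing loads = 33.86 N·m counterclockwise.
The potted plant weighs 6.43 × 10 = 64.3 N and must supply an equal clockwise moment, so its lever arm about the fulcrum is 33.86 / 64.3 = 0.527 m.
That puts it at 1.36 + 0.527 = 1.89 m from the left end.

x ≈ 1.89 m from the left end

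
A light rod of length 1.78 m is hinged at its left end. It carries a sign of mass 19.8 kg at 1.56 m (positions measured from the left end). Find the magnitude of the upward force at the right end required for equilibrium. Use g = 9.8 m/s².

Sum moments about the left end (the unknown pivot reaction has zero arm there).
Sign: 19.8 × 9.8 = 194 N down at 1.56 m → arm 1.56 m, τ = 194 × 1.56 = 302.6 N·m clockwise.
Net moment of the loads = 302.6 N·m clockwise.
The upward force F acts at the right end, arm 1.78 m, giving F × 1.78 counterclockwise.
Balancing moments: F × 1.78 = 302.6, giving F = 302.6 / 1.78 = 170 N.

F ≈ 170 N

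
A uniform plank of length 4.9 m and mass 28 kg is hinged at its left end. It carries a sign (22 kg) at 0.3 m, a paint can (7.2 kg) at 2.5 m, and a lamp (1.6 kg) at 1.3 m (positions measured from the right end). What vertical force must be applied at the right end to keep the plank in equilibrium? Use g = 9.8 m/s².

F ≈ 386 N

Sum moments about the left end (the unknown pivot reaction has zero arm there).
Beam weight: 28 × 9.8 = 274.4 N down at 2.45 m → arm 2.45 m, τ = 274.4 × 2.45 = 672.3 N·m clockwise.
Sign: 22 × 9.8 = 215.6 N down at 0.3 m → arm 4.6 m, τ = 215.6 × 4.6 = 991.8 N·m clockwise.
Paint can: 7.2 × 9.8 = 70.56 N down at 2.5 m → arm 2.4 m, τ = 70.56 × 2.4 = 169.3 N·m clockwise.
Lamp: 1.6 × 9.8 = 15.68 N down at 1.3 m → arm 3.6 m, τ = 15.68 × 3.6 = 56.45 N·m clockwise.
Net moment of the loads = 1890 N·m clockwise.
The upward force F acts at the right end, arm 4.9 m, giving F × 4.9 counterclockwise.
Balancing moments: F × 4.9 = 1890, giving F = 1890 / 4.9 = 386 N.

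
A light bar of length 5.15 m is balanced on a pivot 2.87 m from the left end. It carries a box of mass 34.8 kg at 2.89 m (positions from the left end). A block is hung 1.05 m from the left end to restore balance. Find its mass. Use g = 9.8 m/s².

m ≈ 0.382 kg

Taking torques about the pivot (at 2.87 m from the left end):
Box: 34.8 × 9.8 = 341 N down at 2.89 m → arm 0.02 m, τ = 341 × 0.02 = 6.82 N·m clockwise.
Net moment of known loads = 6.82 N·m clockwise.
An unknown mass m at 1.05 m has arm 1.82 m; its moment is m·g·1.82 counterclockwise.
Στ = 0 ⇒ m × 9.8 × 1.82 = 6.82 ⇒ m = 6.82 / (9.8 × 1.82) = 0.382 kg.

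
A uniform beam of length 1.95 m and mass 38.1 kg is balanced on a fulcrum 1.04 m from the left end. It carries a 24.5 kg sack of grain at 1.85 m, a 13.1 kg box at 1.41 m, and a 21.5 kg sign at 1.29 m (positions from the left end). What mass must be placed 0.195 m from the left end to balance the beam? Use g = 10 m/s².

Take moments about the fulcrum (at 1.04 m from the left end).
Beam weight: 38.1 × 10 = 381 N down at 0.975 m → arm 0.065 m, τ = 381 × 0.065 = 24.77 N·m counterclockwise.
Sack of grain: 24.5 × 10 = 245 N down at 1.85 m → arm 0.81 m, τ = 245 × 0.81 = 198.5 N·m clockwise.
Box: 13.1 × 10 = 131 N down at 1.41 m → arm 0.37 m, τ = 131 × 0.37 = 48.47 N·m clockwise.
Sign: 21.5 × 10 = 215 N down at 1.29 m → arm 0.25 m, τ = 215 × 0.25 = 53.75 N·m clockwise.
Net moment of known loads = 275.9 N·m clockwise.
An unknown mass m at 0.195 m has arm 0.845 m; its moment is m·g·0.845 counterclockwise.
For rotational equilibrium, m × 10 × 0.845 = 275.9, so m = 275.9 / (10 × 0.845) = 32.7 kg.

m ≈ 32.7 kg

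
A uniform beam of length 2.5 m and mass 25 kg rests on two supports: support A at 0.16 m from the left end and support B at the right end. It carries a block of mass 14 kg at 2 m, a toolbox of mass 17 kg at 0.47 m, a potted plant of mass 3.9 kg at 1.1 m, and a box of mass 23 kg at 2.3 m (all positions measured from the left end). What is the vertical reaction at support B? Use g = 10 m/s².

Choose support A as the axis so its reaction then has zero moment arm.
Beam weight: 25 × 10 = 250 N down at 1.25 m → arm 1.09 m, τ = 250 × 1.09 = 272.5 N·m clockwise.
Block: 14 × 10 = 140 N down at 2 m → arm 1.84 m, τ = 140 × 1.84 = 257.6 N·m clockwise.
Toolbox: 17 × 10 = 170 N down at 0.47 m → arm 0.31 m, τ = 170 × 0.31 = 52.7 N·m clockwise.
Potted plant: 3.9 × 10 = 39 N down at 1.1 m → arm 0.94 m, τ = 39 × 0.94 = 36.66 N·m clockwise.
Box: 23 × 10 = 230 N down at 2.3 m → arm 2.14 m, τ = 230 × 2.14 = 492.2 N·m clockwise.
Net load moment about support A = 1112 N·m clockwise.
Reaction R at support B is upward at 2.5 m, arm 2.34 m → moment R × 2.34 counterclockwise.
Setting net torque to zero: R × 2.34 = 1112 → R = 475 N.

R_B ≈ 475 N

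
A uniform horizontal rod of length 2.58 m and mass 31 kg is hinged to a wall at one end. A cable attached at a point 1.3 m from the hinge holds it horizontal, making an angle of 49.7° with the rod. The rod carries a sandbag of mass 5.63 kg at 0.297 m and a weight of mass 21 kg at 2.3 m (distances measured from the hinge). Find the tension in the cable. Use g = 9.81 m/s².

Choose the hinge as the axis so the unknown hinge reaction has zero arm there.
Beam weight: 31 × 9.81 = 304.1 N down at 1.29 m → arm 1.29 m, τ = 304.1 × 1.29 = 392.3 N·m clockwise.
Sandbag: 5.63 × 9.81 = 55.23 N down at 0.297 m → arm 0.297 m, τ = 55.23 × 0.297 = 16.4 N·m clockwise.
Weight: 21 × 9.81 = 206 N down at 2.3 m → arm 2.3 m, τ = 206 × 2.3 = 473.8 N·m clockwise.
Total clockwise load moment = 882.5 N·m.
The cable tension T acts at 1.3 m; only its component perpendicular to the rod, T sinθ, produces torque. sin 49.7° = 0.7627.
Setting net torque to zero: T × 1.3 × 0.7627 = 882.5 → T = 882.5 / 0.9915 = 890 N.

T ≈ 890 N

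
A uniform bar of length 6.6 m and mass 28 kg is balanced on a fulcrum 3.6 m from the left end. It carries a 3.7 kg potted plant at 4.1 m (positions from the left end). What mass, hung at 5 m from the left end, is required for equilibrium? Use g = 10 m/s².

m ≈ 4.68 kg

Taking torques about the fulcrum (at 3.6 m from the left end):
Beam weight: 28 × 10 = 280 N down at 3.3 m → arm 0.3 m, τ = 280 × 0.3 = 84 N·m counterclockwise.
Potted plant: 3.7 × 10 = 37 N down at 4.1 m → arm 0.5 m, τ = 37 × 0.5 = 18.5 N·m clockwise.
Net moment of known loads = 65.5 N·m counterclockwise.
An unknown mass m at 5 m has arm 1.4 m; its moment is m·g·1.4 clockwise.
Balancing moments: m × 10 × 1.4 = 65.5, giving m = 65.5 / (10 × 1.4) = 4.68 kg.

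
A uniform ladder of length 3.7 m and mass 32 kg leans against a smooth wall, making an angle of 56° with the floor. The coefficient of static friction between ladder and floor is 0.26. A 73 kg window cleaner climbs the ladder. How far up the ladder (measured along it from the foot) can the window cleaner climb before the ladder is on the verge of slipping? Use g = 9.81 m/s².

d ≈ 1.24 m

Taking torques about the foot of the ladder:
Ladder weight 32×9.81 = 313.9 N acts at 1.85 m along the ladder; its horizontal arm is 1.85·cos56° = 1.035 m → τ = 324.9 N·m clockwise.
Window cleaner weight 73×9.81 = 716.1 N at distance d → arm d·cos56° → τ = 716.1·d·0.5592 clockwise.
Wall normal N at the top has arm L sinθ = 3.067 m counterclockwise, so Στ = 0 gives N·3.067 = 324.9 + 400.4·d.
ΣFy = 0 ⇒ N_floor = 1030 N, so the maximum friction is μ_s·N_floor = 0.26×1030 = 267.8 N. ΣFx = 0 ⇒ N_wall = f, so at the slipping point N = 267.8 N.
Substituting: 267.8×3.067 = 324.9 + 400.4·d ⇒ d = (821.3 − 324.9) / 400.4 = 1.24 m.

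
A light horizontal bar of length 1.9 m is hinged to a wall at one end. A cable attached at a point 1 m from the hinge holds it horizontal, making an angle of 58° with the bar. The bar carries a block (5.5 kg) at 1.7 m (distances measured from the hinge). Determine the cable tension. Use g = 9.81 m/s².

Taking torques about the hinge:
Block: 5.5 × 9.81 = 53.96 N down at 1.7 m → arm 1.7 m, τ = 53.96 × 1.7 = 91.73 N·m clockwise.
Total clockwise load moment = 91.73 N·m.
The cable tension T acts at 1 m; only its component perpendicular to the bar, T sinθ, produces torque. sin 58° = 0.848.
Balancing moments: T × 1 × 0.848 = 91.73, giving T = 91.73 / 0.848 = 108 N.

T ≈ 108 N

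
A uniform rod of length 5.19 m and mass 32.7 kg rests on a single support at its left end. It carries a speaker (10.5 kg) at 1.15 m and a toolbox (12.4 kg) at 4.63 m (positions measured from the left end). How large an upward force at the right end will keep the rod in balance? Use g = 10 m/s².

Taking torques about the left end:
Beam weight: 32.7 × 10 = 327 N down at 2.595 m → arm 2.595 m, τ = 327 × 2.595 = 848.6 N·m clockwise.
Speaker: 10.5 × 10 = 105 N down at 1.15 m → arm 1.15 m, τ = 105 × 1.15 = 120.7 N·m clockwise.
Toolbox: 12.4 × 10 = 124 N down at 4.63 m → arm 4.63 m, τ = 124 × 4.63 = 574.1 N·m clockwise.
Net moment of the loads = 1543 N·m clockwise.
The upward force F acts at the right end, arm 5.19 m, giving F × 5.19 counterclockwise.
Στ = 0 ⇒ F × 5.19 = 1543 ⇒ F = 1543 / 5.19 = 297 N.

F ≈ 297 N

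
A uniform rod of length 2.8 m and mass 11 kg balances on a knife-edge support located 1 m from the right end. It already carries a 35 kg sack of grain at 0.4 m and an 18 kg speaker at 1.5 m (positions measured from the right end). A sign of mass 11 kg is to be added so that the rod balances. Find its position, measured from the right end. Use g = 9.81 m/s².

x ≈ 1.69 m from the right end

Choose the knife-edge support (at 1 m from the right end) as the axis so the support reaction has zero arm there.
Beam weight: 11 × 9.81 = 107.9 N down at 1.4 m → arm 0.4 m, τ = 107.9 × 0.4 = 43.16 N·m counterclockwise.
Sack of grain: 35 × 9.81 = 343.4 N down at 0.4 m → arm 0.6 m, τ = 343.4 × 0.6 = 206 N·m clockwise.
Speaker: 18 × 9.81 = 176.6 N down at 1.5 m → arm 0.5 m, τ = 176.6 × 0.5 = 88.3 N·m counterclockwise.
Net moment of existing loads = 74.54 N·m clockwise.
The sign weighs 11 × 9.81 = 107.9 N and must supply an equal counterclockwise moment, so its lever arm about the knife-edge support is 74.54 / 107.9 = 0.691 m.
That puts it at 1 + 0.691 = 1.69 m from the right end.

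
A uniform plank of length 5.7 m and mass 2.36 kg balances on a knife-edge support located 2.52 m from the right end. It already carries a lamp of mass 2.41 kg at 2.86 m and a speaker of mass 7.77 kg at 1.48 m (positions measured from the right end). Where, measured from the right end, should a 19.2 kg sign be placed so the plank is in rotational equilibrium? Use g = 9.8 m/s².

x ≈ 2.86 m from the right end

Choose the knife-edge support (at 2.52 m from the right end) as the axis so the support reaction has zero arm there.
Beam weight: 2.36 × 9.8 = 23.13 N down at 2.85 m → arm 0.33 m, τ = 23.13 × 0.33 = 7.633 N·m counterclockwise.
Lamp: 2.41 × 9.8 = 23.62 N down at 2.86 m → arm 0.34 m, τ = 23.62 × 0.34 = 8.031 N·m counterclockwise.
Speaker: 7.77 × 9.8 = 76.15 N down at 1.48 m → arm 1.04 m, τ = 76.15 × 1.04 = 79.2 N·m clockwise.
Net moment of existing loads = 63.54 N·m clockwise.
The sign weighs 19.2 × 9.8 = 188.2 N and must supply an equal counterclockwise moment, so its lever arm about the knife-edge support is 63.54 / 188.2 = 0.338 m.
That puts it at 2.52 + 0.338 = 2.86 m from the right end.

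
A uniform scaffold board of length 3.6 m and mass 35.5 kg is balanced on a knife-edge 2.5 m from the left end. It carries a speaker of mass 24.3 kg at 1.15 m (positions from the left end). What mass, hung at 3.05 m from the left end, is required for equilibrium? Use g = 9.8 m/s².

m ≈ 105 kg

Take moments about the knife-edge (at 2.5 m from the left end).
Beam weight: 35.5 × 9.8 = 347.9 N down at 1.8 m → arm 0.7 m, τ = 347.9 × 0.7 = 243.5 N·m counterclockwise.
Speaker: 24.3 × 9.8 = 238.1 N down at 1.15 m → arm 1.35 m, τ = 238.1 × 1.35 = 321.4 N·m counterclockwise.
Net moment of known loads = 564.9 N·m counterclockwise.
An unknown mass m at 3.05 m has arm 0.55 m; its moment is m·g·0.55 clockwise.
Setting net torque to zero: m × 9.8 × 0.55 = 564.9 → m = 564.9 / (9.8 × 0.55) = 105 kg.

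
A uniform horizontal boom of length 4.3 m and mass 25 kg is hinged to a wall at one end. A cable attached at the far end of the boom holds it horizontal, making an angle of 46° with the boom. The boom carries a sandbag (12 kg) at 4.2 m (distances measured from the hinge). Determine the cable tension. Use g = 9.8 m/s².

Take moments about the hinge.
Beam weight: 25 × 9.8 = 245 N down at 2.15 m → arm 2.15 m, τ = 245 × 2.15 = 526.8 N·m clockwise.
Sandbag: 12 × 9.8 = 117.6 N down at 4.2 m → arm 4.2 m, τ = 117.6 × 4.2 = 493.9 N·m clockwise.
Total clockwise load moment = 1021 N·m.
The cable tension T acts at 4.3 m; only its component perpendicular to the boom, T sinθ, produces torque. sin 46° = 0.7193.
Balancing moments: T × 4.3 × 0.7193 = 1021, giving T = 1021 / 3.093 = 330 N.

T ≈ 330 N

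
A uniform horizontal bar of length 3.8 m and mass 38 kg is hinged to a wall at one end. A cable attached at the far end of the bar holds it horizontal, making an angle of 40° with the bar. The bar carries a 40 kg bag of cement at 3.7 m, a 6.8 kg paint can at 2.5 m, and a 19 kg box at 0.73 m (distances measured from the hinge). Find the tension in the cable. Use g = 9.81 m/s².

Choose the hinge as the axis so the unknown hinge reaction has zero arm there.
Beam weight: 38 × 9.81 = 372.8 N down at 1.9 m → arm 1.9 m, τ = 372.8 × 1.9 = 708.3 N·m clockwise.
Bag of cement: 40 × 9.81 = 392.4 N down at 3.7 m → arm 3.7 m, τ = 392.4 × 3.7 = 1452 N·m clockwise.
Paint can: 6.8 × 9.81 = 66.71 N down at 2.5 m → arm 2.5 m, τ = 66.71 × 2.5 = 166.8 N·m clockwise.
Box: 19 × 9.81 = 186.4 N down at 0.73 m → arm 0.73 m, τ = 186.4 × 0.73 = 136.1 N·m clockwise.
Total clockwise load moment = 2463 N·m.
The cable tension T acts at 3.8 m; only its component perpendicular to the bar, T sinθ, produces torque. sin 40° = 0.6428.
Balancing moments: T × 3.8 × 0.6428 = 2463, giving T = 2463 / 2.443 = 1010 N.

T ≈ 1010 N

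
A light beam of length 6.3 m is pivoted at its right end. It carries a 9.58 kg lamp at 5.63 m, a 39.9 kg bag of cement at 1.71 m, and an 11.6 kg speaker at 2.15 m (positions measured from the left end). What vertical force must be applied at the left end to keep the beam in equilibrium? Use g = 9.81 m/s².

Take moments about the right end.
Lamp: 9.58 × 9.81 = 93.98 N down at 5.63 m → arm 0.67 m, τ = 93.98 × 0.67 = 62.97 N·m counterclockwise.
Bag of cement: 39.9 × 9.81 = 391.4 N down at 1.71 m → arm 4.59 m, τ = 391.4 × 4.59 = 1797 N·m counterclockwise.
Speaker: 11.6 × 9.81 = 113.8 N down at 2.15 m → arm 4.15 m, τ = 113.8 × 4.15 = 472.3 N·m counterclockwise.
Net moment of the loads = 2332 N·m counterclockwise.
The upward force F acts at the left end, arm 6.3 m, giving F × 6.3 clockwise.
Setting net torque to zero: F × 6.3 = 2332 → F = 2332 / 6.3 = 370 N.

F ≈ 370 N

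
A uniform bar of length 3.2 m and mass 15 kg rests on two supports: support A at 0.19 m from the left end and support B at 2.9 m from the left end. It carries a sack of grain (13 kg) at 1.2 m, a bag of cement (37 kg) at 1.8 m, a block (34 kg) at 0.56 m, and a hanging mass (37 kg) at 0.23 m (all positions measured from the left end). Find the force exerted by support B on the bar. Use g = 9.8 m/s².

Sum moments about support A (its reaction then has zero moment arm).
Beam weight: 15 × 9.8 = 147 N down at 1.6 m → arm 1.41 m, τ = 147 × 1.41 = 207.3 N·m clockwise.
Sack of grain: 13 × 9.8 = 127.4 N down at 1.2 m → arm 1.01 m, τ = 127.4 × 1.01 = 128.7 N·m clockwise.
Bag of cement: 37 × 9.8 = 362.6 N down at 1.8 m → arm 1.61 m, τ = 362.6 × 1.61 = 583.8 N·m clockwise.
Block: 34 × 9.8 = 333.2 N down at 0.56 m → arm 0.37 m, τ = 333.2 × 0.37 = 123.3 N·m clockwise.
Hanging mass: 37 × 9.8 = 362.6 N down at 0.23 m → arm 0.04 m, τ = 362.6 × 0.04 = 14.5 N·m clockwise.
Net load moment about support A = 1058 N·m clockwise.
Reaction R at support B is upward at 2.9 m, arm 2.71 m → moment R × 2.71 counterclockwise.
For rotational equilibrium, R × 2.71 = 1058, so R = 390 N.

R_B ≈ 390 N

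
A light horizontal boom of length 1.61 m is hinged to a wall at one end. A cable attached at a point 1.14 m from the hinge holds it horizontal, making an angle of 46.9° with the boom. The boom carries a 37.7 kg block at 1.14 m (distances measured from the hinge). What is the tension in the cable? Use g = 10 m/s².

Sum moments about the hinge (the unknown hinge reaction has zero arm there).
Block: 37.7 × 10 = 377 N down at 1.14 m → arm 1.14 m, τ = 377 × 1.14 = 429.8 N·m clockwise.
Total clockwise load moment = 429.8 N·m.
The cable tension T acts at 1.14 m; only its component perpendicular to the boom, T sinθ, produces torque. sin 46.9° = 0.7302.
Στ = 0 ⇒ T × 1.14 × 0.7302 = 429.8 ⇒ T = 429.8 / 0.8324 = 516 N.

T ≈ 516 N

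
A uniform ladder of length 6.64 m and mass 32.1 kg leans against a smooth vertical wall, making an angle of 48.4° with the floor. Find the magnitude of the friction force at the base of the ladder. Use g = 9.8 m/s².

Take moments about the foot of the ladder.
Ladder weight 32.1×9.8 = 314.6 N acts at 3.32 m along the ladder; its horizontal arm is 3.32·cos48.4° = 2.204 m → τ = 693.4 N·m clockwise.
Wall normal N acts horizontally at the top; its moment arm is the height L sinθ = 6.64·sin48.4° = 4.965 m, counterclockwise.
Στ = 0 ⇒ N × 4.965 = 693.4 ⇒ N = 140 N.
ΣFx = 0: friction at the foot balances the wall's push, so f = N_wall = 140 N.

f ≈ 140 N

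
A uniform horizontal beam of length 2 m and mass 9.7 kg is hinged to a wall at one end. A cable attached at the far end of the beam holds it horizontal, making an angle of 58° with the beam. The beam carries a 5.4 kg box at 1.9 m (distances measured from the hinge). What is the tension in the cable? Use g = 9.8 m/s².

T ≈ 115 N

Take moments about the hinge.
Beam weight: 9.7 × 9.8 = 95.06 N down at 1 m → arm 1 m, τ = 95.06 × 1 = 95.06 N·m clockwise.
Box: 5.4 × 9.8 = 52.92 N down at 1.9 m → arm 1.9 m, τ = 52.92 × 1.9 = 100.5 N·m clockwise.
Total clockwise load moment = 195.6 N·m.
The cable tension T acts at 2 m; only its component perpendicular to the beam, T sinθ, produces torque. sin 58° = 0.848.
Balancing moments: T × 2 × 0.848 = 195.6, giving T = 195.6 / 1.696 = 115 N.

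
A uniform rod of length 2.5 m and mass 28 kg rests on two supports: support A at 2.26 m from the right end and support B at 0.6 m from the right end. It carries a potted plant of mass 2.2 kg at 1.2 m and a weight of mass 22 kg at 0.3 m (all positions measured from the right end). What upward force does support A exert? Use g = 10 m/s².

About support B:
Beam weight: 28 × 10 = 280 N down at 1.25 m → arm 0.65 m, τ = 280 × 0.65 = 182 N·m counterclockwise.
Potted plant: 2.2 × 10 = 22 N down at 1.2 m → arm 0.6 m, τ = 22 × 0.6 = 13.2 N·m counterclockwise.
Weight: 22 × 10 = 220 N down at 0.3 m → arm 0.3 m, τ = 220 × 0.3 = 66 N·m clockwise.
Net load moment about support B = 129.2 N·m counterclockwise.
Reaction R at support A is upward at 2.26 m, arm 1.66 m → moment R × 1.66 clockwise.
Balancing moments: R × 1.66 = 129.2, giving R = 77.8 N.

R_A ≈ 77.8 N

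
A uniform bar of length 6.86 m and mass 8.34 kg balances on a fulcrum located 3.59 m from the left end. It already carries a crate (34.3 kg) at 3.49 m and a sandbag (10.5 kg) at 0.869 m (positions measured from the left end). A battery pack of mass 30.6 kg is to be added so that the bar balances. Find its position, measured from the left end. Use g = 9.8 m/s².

Take moments about the fulcrum (at 3.59 m from the left end).
Beam weight: 8.34 × 9.8 = 81.73 N down at 3.43 m → arm 0.16 m, τ = 81.73 × 0.16 = 13.08 N·m counterclockwise.
Crate: 34.3 × 9.8 = 336.1 N down at 3.49 m → arm 0.1 m, τ = 336.1 × 0.1 = 33.61 N·m counterclockwise.
Sandbag: 10.5 × 9.8 = 102.9 N down at 0.869 m → arm 2.721 m, τ = 102.9 × 2.721 = 280 N·m counterclockwise.
Net moment of existing loads = 326.7 N·m counterclockwise.
The battery pack weighs 30.6 × 9.8 = 299.9 N and must supply an equal clockwise moment, so its lever arm about the fulcrum is 326.7 / 299.9 = 1.09 m.
That puts it at 3.59 + 1.09 = 4.68 m from the left end.

x ≈ 4.68 m from the left end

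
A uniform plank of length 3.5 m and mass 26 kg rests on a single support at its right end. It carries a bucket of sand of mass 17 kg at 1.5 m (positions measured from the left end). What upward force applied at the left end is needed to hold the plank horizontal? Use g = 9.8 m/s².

Taking torques about the right end:
Beam weight: 26 × 9.8 = 254.8 N down at 1.75 m → arm 1.75 m, τ = 254.8 × 1.75 = 445.9 N·m counterclockwise.
Bucket of sand: 17 × 9.8 = 166.6 N down at 1.5 m → arm 2 m, τ = 166.6 × 2 = 333.2 N·m counterclockwise.
Net moment of the loads = 779.1 N·m counterclockwise.
The upward force F acts at the left end, arm 3.5 m, giving F × 3.5 clockwise.
Balancing moments: F × 3.5 = 779.1, giving F = 779.1 / 3.5 = 223 N.

F ≈ 223 N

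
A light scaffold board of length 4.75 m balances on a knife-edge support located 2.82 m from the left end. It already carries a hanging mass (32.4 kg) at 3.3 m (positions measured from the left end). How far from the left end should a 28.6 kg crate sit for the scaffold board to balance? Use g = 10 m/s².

About the knife-edge support (at 2.82 m from the left end):
Hanging mass: 32.4 × 10 = 324 N down at 3.3 m → arm 0.48 m, τ = 324 × 0.48 = 155.5 N·m clockwise.
Net moment of existing loads = 155.5 N·m clockwise.
The crate weighs 28.6 × 10 = 286 N and must supply an equal counterclockwise moment, so its lever arm about the knife-edge support is 155.5 / 286 = 0.544 m.
That puts it at 2.82 − 0.544 = 2.28 m from the left end.

x ≈ 2.28 m from the left end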